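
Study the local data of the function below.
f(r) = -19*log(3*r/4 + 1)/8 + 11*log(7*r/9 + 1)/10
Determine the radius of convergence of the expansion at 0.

The radius of convergence is 9/7.

Branch term (11/10)*log(1 - r/(-9/7)): its argument vanishes at r = -9/7, a logarithmic branch point, modulus 9/7.
Branch term (-19/8)*log(1 - r/(-4/3)): its argument vanishes at r = -4/3, a logarithmic branch point, modulus 4/3.
The radius of convergence is the smallest modulus among the singular points: 9/7.


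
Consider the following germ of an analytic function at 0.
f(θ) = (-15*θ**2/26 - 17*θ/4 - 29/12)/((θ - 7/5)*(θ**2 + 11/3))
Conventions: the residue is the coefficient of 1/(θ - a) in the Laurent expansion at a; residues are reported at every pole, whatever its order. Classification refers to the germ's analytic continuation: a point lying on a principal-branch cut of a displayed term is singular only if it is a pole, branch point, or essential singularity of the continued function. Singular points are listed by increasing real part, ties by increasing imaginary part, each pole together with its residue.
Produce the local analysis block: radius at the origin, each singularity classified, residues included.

Radius of convergence at 0: 7/5.
At -((1/3)*sqrt(33))*i: a pole of order 1; residue (6095/10972) - ((29565/241384)*sqrt(33))*i.
At ((1/3)*sqrt(33))*i: a pole of order 1; residue (6095/10972) + ((29565/241384)*sqrt(33))*i.
At 7/5: a pole of order 1; residue -4630/2743.

Denominator factor (θ - 7/5): pole of order 1 at 7/5, modulus 7/5.
Denominator factor (θ**2 + 11/3): discriminant -44/3, complex-conjugate roots ((1/3)*sqrt(33))*i and -((1/3)*sqrt(33))*i; poles of order 1, moduli (1/3)*sqrt(33) and (1/3)*sqrt(33).
The radius of convergence is the smallest modulus among the singular points: 7/5.
The factor θ**2 + 11/3 splits as (θ - a)(θ - a') with a = -((1/3)*sqrt(33))*i, a' = ((1/3)*sqrt(33))*i. At the order-1 pole a set g(θ) = (θ - a)*f(θ) = [(-15*θ**2/26 - 17*θ/4 - 29/12)/(θ - 7/5)] / (θ - a').
Simple pole: residue = g(a) at a = -((1/3)*sqrt(33))*i, which is (6095/10972) - ((29565/241384)*sqrt(33))*i.
The factor θ**2 + 11/3 splits as (θ - a)(θ - a') with a = ((1/3)*sqrt(33))*i, a' = -((1/3)*sqrt(33))*i. At the order-1 pole a set g(θ) = (θ - a)*f(θ) = [(-15*θ**2/26 - 17*θ/4 - 29/12)/(θ - 7/5)] / (θ - a').
Simple pole: residue = g(a) at a = ((1/3)*sqrt(33))*i, which is (6095/10972) + ((29565/241384)*sqrt(33))*i.
At the order-1 pole 7/5 set g(θ) = (θ - (7/5))*f(θ) = (-15*θ**2/26 - 17*θ/4 - 29/12)/(θ**2 + 11/3).
Simple pole: residue = g(a) at a = 7/5, which is -4630/2743.
List the singular points by increasing real part (a conjugate pair: the negative imaginary part first).


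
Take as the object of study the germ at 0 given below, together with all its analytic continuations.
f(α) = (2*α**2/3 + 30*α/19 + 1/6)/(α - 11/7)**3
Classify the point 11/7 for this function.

The denominator factor α - 11/7 vanishes at 11/7 and appears to the power 3; the numerator there equals 23987/5586, nonzero, and no other factor vanishes.
Hence a pole whose order is the multiplicity, 3.

The point is a pole of order 3.


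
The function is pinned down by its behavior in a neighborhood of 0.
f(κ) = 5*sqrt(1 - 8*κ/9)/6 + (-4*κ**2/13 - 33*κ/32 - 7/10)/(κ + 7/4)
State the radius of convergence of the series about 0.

The radius of convergence is 9/8.

Denominator factor (κ + 7/4): pole of order 1 at -7/4, modulus 7/4.
Branch term (5/6)*sqrt(1 - κ/(9/8)): its argument vanishes at κ = 9/8, a square-root branch point, modulus 9/8.
The radius of convergence is the smallest modulus among the singular points: 9/8.


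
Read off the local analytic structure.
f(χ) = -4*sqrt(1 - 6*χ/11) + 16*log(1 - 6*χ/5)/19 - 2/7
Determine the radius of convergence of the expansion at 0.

Branch term (-4)*sqrt(1 - χ/(11/6)): its argument vanishes at χ = 11/6, a square-root branch point, modulus 11/6.
Branch term (16/19)*log(1 - χ/(5/6)): its argument vanishes at χ = 5/6, a logarithmic branch point, modulus 5/6.
The radius of convergence is the smallest modulus among the singular points: 5/6.

The radius of convergence is 5/6.


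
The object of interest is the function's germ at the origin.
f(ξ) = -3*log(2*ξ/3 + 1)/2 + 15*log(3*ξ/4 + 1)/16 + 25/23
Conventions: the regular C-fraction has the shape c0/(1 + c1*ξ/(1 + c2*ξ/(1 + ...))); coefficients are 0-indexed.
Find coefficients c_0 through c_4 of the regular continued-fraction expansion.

Taylor coefficients (expand at 0): a_0 = 25/23, a_1 = -19/64, a_2 = 107/1536, a_3 = -451/27648, a_4 = -37/442368.
c0 = a_0 = 25/23. Peel one level at a time: if S = 1 + c*ξ/S' with S'(0) = 1, then c is the ξ-coefficient of S and S' = c*ξ/(S - 1).
S_1 = c0/f = 1 + (437/1600)*ξ + (80707/7680000)*ξ^2 + ...; c1 = 437/1600.
S_2 = c1*ξ/(S_1 - 1) = 1 + (-3509/91200)*ξ + (71/623808)*ξ^2 + ...; c2 = -3509/91200.
S_3 = c2*ξ/(S_2 - 1) = 1 + (1775/600039)*ξ + (-2726508475/7978876488)*ξ^2 + ...; c3 = 1775/600039.
S_4 = c3*ξ/(S_3 - 1) = 1 + (2072146441/17938008)*ξ + ...; c4 = 2072146441/17938008.

The regular C-fraction coefficients are [25/23, 437/1600, -3509/91200, 1775/600039, 2072146441/17938008].


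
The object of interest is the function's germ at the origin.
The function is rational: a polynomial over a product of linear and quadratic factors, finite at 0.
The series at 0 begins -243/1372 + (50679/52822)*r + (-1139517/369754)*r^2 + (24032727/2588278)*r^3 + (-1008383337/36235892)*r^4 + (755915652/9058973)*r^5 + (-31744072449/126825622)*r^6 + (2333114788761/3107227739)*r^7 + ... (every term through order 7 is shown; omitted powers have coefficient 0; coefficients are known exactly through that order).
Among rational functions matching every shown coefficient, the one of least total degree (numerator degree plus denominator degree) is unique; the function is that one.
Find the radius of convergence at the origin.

The radius of convergence is 1/3.

No rational of total degree below 6 reproduces all 8 coefficients; solving the [2/4] Pade equations on them gives f(r) = (19*r**2/18 + 28*r/33 - 3/4)/((r + 1/3)*(r + 7/3)**3), whose expansion matches every shown term.
Denominator factor (r + 7/3)^3: pole of order 3 at -7/3, modulus 7/3.
Denominator factor (r + 1/3): pole of order 1 at -1/3, modulus 1/3.
The radius of convergence is the smallest modulus among the singular points: 1/3.


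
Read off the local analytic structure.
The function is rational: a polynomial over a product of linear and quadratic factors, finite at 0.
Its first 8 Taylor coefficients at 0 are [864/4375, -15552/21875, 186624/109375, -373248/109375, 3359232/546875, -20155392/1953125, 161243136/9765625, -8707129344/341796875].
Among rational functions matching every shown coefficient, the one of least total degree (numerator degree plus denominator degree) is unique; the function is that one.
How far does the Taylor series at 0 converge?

No rational of total degree below 3 reproduces all 8 coefficients; solving the [0/3] Pade equations on them gives f(r) = 4/(35*(r + 5/6)**3), whose expansion matches every shown term.
Denominator factor (r + 5/6)^3: pole of order 3 at -5/6, modulus 5/6.
The radius of convergence is the smallest modulus among the singular points: 5/6.

The radius of convergence is 5/6.


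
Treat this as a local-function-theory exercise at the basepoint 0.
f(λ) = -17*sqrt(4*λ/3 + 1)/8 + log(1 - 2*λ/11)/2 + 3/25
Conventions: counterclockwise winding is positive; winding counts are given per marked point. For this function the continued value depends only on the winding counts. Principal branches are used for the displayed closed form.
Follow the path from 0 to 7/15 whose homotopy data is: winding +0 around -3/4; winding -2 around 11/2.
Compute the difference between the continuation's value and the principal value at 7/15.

Continued minus principal equals -(2)*pi*i.

The rational part is single-valued and drops out of the difference; each branch term changes only by its own monodromy.
(-17/8)*sqrt(1 - λ/(-3/4)): winding +0 is even, the square root returns to the same sheet, contribution 0.
(1/2)*log(1 - λ/(11/2)): each positive loop around 11/2 adds 2*pi*i to the log, so winding -2 contributes (1/2)*(-2)*2*pi*i = -(2)*pi*i.
Summing the contributions at λ = 7/15 gives -(2)*pi*i.


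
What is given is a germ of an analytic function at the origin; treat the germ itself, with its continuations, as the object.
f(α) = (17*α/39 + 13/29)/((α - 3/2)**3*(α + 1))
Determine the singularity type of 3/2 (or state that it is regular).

The point is a pole of order 3.

The denominator factor α - 3/2 vanishes at 3/2 and appears to the power 3; the numerator there equals 831/754, nonzero, and no other factor vanishes.
Hence a pole whose order is the multiplicity, 3.


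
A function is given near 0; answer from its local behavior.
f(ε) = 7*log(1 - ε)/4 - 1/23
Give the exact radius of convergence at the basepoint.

Branch term (7/4)*log(1 - ε/(1)): its argument vanishes at ε = 1, a logarithmic branch point, modulus 1.
The radius of convergence is the smallest modulus among the singular points: 1.

The radius of convergence is 1.


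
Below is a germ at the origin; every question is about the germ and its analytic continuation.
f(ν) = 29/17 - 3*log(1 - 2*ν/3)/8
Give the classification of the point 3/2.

The point is a logarithmic branch point.

The term (-3/8)*log(1 - ν/(3/2)) has argument 1 - 3/2/(3/2) = 0 at 3/2: a logarithmic (infinitely-sheeted) branch point; the remaining terms are analytic or single-valued there.


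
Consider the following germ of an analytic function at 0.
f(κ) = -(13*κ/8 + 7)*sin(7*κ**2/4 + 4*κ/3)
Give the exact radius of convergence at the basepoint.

The factor -sin(7*κ**2/4 + 4*κ/3) is entire and contributes no finite singular point.
The polynomial part has no poles.
No finite singular points: the Taylor series at 0 converges everywhere.

The radius of convergence is infinite.


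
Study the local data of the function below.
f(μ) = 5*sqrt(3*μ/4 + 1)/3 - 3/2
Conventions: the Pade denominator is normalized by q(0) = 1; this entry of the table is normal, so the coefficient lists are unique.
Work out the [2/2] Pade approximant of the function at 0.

The Pade approximant has numerator coefficients [1/6, 23/32, 123/512]; denominator coefficients [1, 9/16, 9/256].

Taylor coefficients needed (expand at 0): a_0 = 1/6, a_1 = 5/8, a_2 = -15/128, a_3 = 45/1024, a_4 = -675/32768.
Write the denominator as Q(μ) = 1 + q1*μ + q2*μ^2. Requiring Q*f - P = O(μ^5) with deg P <= 2 kills the coefficients of μ^3..μ^4 in Q*f:
  μ^3: a_3 + q1*a_2 + q2*a_1 = 0, i.e. 45/1024 + (-15/128)*q1 + (5/8)*q2 = 0.
  μ^4: a_4 + q1*a_3 + q2*a_2 = 0, i.e. -675/32768 + (45/1024)*q1 + (-15/128)*q2 = 0.
Solving this linear system: q1 = 9/16, q2 = 9/256.
The numerator is Q*f truncated at degree 2: P0 = a_0 = 1/6; P1 = a_1 + q1*a_0 = 23/32; P2 = a_2 + q1*a_1 + q2*a_0 = 123/512.


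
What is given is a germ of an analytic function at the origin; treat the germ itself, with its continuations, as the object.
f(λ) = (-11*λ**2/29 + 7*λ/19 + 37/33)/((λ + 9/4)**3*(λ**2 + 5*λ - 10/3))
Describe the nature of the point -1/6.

The point is a regular point.

Denominator factors: λ**2 + 5*λ - 10/3 = -149/36 at λ = -1/6; λ + 9/4 = 25/12 at λ = -1/6 — none vanishes.
So the germ continues analytically to -1/6.


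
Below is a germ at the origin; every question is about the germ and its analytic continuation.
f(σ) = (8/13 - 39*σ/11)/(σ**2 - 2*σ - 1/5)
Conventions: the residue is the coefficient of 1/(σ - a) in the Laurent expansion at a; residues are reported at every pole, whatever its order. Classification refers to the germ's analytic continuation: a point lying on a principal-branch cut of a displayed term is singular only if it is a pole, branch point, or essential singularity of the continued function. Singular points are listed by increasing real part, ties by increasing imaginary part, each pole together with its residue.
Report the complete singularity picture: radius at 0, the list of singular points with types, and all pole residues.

Denominator factor (σ**2 - 2*σ - 1/5): discriminant 24/5, real irrational roots 1 + (1/5)*sqrt(30) and 1 - (1/5)*sqrt(30); poles of order 1, moduli 1 + (1/5)*sqrt(30) and -1 + (1/5)*sqrt(30).
The radius of convergence is the smallest modulus among the singular points: -1 + (1/5)*sqrt(30).
The factor σ**2 - 2*σ - 1/5 splits as (σ - a)(σ - a') with a = 1 - (1/5)*sqrt(30), a' = 1 + (1/5)*sqrt(30). At the order-1 pole a set g(σ) = (σ - a)*f(σ) = [8/13 - 39*σ/11] / (σ - a').
Simple pole: residue = g(a) at a = 1 - (1/5)*sqrt(30), which is -39/22 + (419/1716)*sqrt(30).
The factor σ**2 - 2*σ - 1/5 splits as (σ - a)(σ - a') with a = 1 + (1/5)*sqrt(30), a' = 1 - (1/5)*sqrt(30). At the order-1 pole a set g(σ) = (σ - a)*f(σ) = [8/13 - 39*σ/11] / (σ - a').
Simple pole: residue = g(a) at a = 1 + (1/5)*sqrt(30), which is -39/22 - (419/1716)*sqrt(30).
List the singular points by increasing real part (a conjugate pair: the negative imaginary part first).

Radius of convergence at 0: -1 + (1/5)*sqrt(30).
At 1 - (1/5)*sqrt(30): a pole of order 1; residue -39/22 + (419/1716)*sqrt(30).
At 1 + (1/5)*sqrt(30): a pole of order 1; residue -39/22 - (419/1716)*sqrt(30).


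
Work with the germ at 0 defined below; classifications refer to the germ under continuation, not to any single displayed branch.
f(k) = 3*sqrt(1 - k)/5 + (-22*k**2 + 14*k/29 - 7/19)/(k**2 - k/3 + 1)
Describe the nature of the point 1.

The point is an algebraic (square-root) branch point.

The term (3/5)*sqrt(1 - k/(1)) has argument 1 - 1/(1) = 0 at 1: a square-root (algebraic, two-sheeted) branch point; the remaining terms are analytic or single-valued there.


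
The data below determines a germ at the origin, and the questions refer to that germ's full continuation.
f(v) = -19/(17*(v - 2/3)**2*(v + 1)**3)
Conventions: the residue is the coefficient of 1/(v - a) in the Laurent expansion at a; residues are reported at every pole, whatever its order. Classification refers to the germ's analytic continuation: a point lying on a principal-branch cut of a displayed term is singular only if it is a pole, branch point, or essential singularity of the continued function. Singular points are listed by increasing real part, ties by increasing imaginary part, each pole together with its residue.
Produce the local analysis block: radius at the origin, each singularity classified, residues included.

Radius of convergence at 0: 2/3.
At -1: a pole of order 3; residue -4617/10625.
At 2/3: a pole of order 2; residue 4617/10625.

Denominator factor (v + 1)^3: pole of order 3 at -1, modulus 1.
Denominator factor (v - 2/3)^2: pole of order 2 at 2/3, modulus 2/3.
The radius of convergence is the smallest modulus among the singular points: 2/3.
At the order-3 pole -1 set g(v) = (v - (-1))^3*f(v) = -19/(17*(v - 2/3)**2).
Order-3 pole: residue = g''(a)/2; g''(-1) = -9234/10625, so the residue is -4617/10625.
At the order-2 pole 2/3 set g(v) = (v - (2/3))^2*f(v) = -19/(17*(v + 1)**3).
Order-2 pole: residue = g'(a); g'(2/3) = 4617/10625, so the residue is 4617/10625.
List the singular points by increasing real part (a conjugate pair: the negative imaginary part first).


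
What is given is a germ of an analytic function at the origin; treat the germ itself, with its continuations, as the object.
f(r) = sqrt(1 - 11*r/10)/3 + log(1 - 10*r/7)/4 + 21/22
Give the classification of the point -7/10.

The point is a regular point.

There is no denominator, hence no pole anywhere.
Branch term sqrt(1 - r/(10/11)): argument at -7/10 is 177/100, nonzero, so -7/10 is not its branch point (a point on a principal cut is still regular for the continued germ).
Branch term log(1 - r/(7/10)): argument at -7/10 is 2, nonzero, so -7/10 is not its branch point (a point on a principal cut is still regular for the continued germ).
So the germ continues analytically to -7/10.


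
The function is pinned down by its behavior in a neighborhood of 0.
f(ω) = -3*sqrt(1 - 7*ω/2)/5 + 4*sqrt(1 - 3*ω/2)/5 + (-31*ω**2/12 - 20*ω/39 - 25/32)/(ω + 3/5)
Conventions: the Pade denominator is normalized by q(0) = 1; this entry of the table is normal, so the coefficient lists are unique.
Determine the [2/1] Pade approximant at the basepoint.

Taylor coefficients needed (expand at 0): a_0 = -529/480, a_1 = 33049/18720, a_2 = -81491/14040, a_3 = 8268313/673920.
Write the denominator as Q(ω) = 1 + q1*ω. Requiring Q*f - P = O(ω^4) with deg P <= 2 kills the coefficients of ω^3..ω^3 in Q*f:
  ω^3: a_3 + q1*a_2 = 0, i.e. 8268313/673920 + (-81491/14040)*q1 = 0.
Solving this linear system: q1 = 8268313/3911568.
The numerator is Q*f truncated at degree 2: P0 = a_0 = -529/480; P1 = a_1 + q1*a_0 = -13770051557/24408184320; P2 = a_2 + q1*a_1 = -3891042073/1877552640.

The Pade approximant has numerator coefficients [-529/480, -13770051557/24408184320, -3891042073/1877552640]; denominator coefficients [1, 8268313/3911568].


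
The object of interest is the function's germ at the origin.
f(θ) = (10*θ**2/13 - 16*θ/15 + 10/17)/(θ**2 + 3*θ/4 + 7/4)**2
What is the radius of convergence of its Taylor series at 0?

The radius of convergence is (1/2)*sqrt(7).

Denominator factor (θ**2 + 3*θ/4 + 7/4)^2: discriminant -103/16, complex-conjugate roots (-3/8) + ((1/8)*sqrt(103))*i and (-3/8) - ((1/8)*sqrt(103))*i; poles of order 2, moduli (1/2)*sqrt(7) and (1/2)*sqrt(7).
The radius of convergence is the smallest modulus among the singular points: (1/2)*sqrt(7).


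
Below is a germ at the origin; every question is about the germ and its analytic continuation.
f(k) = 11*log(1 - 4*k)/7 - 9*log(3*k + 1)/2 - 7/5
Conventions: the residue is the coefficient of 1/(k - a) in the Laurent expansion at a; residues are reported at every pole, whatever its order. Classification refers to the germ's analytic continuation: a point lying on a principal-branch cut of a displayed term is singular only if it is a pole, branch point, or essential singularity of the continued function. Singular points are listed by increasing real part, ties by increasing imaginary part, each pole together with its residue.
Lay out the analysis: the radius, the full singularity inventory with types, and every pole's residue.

Radius of convergence at 0: 1/4.
At -1/3: a logarithmic branch point.
At 1/4: a logarithmic branch point.

Branch term (-9/2)*log(1 - k/(-1/3)): its argument vanishes at k = -1/3, a logarithmic branch point, modulus 1/3.
Branch term (11/7)*log(1 - k/(1/4)): its argument vanishes at k = 1/4, a logarithmic branch point, modulus 1/4.
The radius of convergence is the smallest modulus among the singular points: 1/4.
List the singular points by increasing real part (a conjugate pair: the negative imaginary part first).


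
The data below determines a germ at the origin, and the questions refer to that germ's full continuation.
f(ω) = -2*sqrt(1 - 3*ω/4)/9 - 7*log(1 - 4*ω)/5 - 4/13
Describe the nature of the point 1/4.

The point is a logarithmic branch point.

The term (-7/5)*log(1 - ω/(1/4)) has argument 1 - 1/4/(1/4) = 0 at 1/4: a logarithmic (infinitely-sheeted) branch point; the remaining terms are analytic or single-valued there.


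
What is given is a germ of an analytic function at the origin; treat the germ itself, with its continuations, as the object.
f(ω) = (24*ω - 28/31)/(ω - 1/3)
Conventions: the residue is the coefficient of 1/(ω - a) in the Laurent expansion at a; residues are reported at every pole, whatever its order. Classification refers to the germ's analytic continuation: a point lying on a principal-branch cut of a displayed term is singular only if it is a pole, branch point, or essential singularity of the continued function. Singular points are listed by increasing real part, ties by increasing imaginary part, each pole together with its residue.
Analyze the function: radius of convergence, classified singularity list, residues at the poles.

Radius of convergence at 0: 1/3.
At 1/3: a pole of order 1; residue 220/31.

Denominator factor (ω - 1/3): pole of order 1 at 1/3, modulus 1/3.
The radius of convergence is the smallest modulus among the singular points: 1/3.
At the order-1 pole 1/3 set g(ω) = (ω - (1/3))*f(ω) = 24*ω - 28/31.
Simple pole: residue = g(a) at a = 1/3, which is 220/31.


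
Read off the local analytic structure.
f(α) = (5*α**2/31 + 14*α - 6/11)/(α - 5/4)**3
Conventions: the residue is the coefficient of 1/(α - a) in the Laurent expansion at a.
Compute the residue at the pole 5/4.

At the order-3 pole 5/4 set g(α) = (α - (5/4))^3*f(α) = 5*α**2/31 + 14*α - 6/11.
Order-3 pole: residue = g''(a)/2; g''(5/4) = 10/31, so the residue is 5/31.

The residue is 5/31.


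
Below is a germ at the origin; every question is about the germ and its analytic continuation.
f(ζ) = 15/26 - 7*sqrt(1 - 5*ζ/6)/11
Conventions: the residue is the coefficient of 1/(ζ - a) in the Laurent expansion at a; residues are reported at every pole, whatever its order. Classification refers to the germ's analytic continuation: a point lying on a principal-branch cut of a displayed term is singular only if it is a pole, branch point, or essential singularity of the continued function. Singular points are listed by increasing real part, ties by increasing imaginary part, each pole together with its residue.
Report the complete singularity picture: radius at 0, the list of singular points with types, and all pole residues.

Radius of convergence at 0: 6/5.
At 6/5: an algebraic (square-root) branch point.

Branch term (-7/11)*sqrt(1 - ζ/(6/5)): its argument vanishes at ζ = 6/5, a square-root branch point, modulus 6/5.
The radius of convergence is the smallest modulus among the singular points: 6/5.


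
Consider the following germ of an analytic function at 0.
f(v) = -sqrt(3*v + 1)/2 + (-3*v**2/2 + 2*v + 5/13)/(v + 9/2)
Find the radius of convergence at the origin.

The radius of convergence is 1/3.

Denominator factor (v + 9/2): pole of order 1 at -9/2, modulus 9/2.
Branch term (-1/2)*sqrt(1 - v/(-1/3)): its argument vanishes at v = -1/3, a square-root branch point, modulus 1/3.
The radius of convergence is the smallest modulus among the singular points: 1/3.


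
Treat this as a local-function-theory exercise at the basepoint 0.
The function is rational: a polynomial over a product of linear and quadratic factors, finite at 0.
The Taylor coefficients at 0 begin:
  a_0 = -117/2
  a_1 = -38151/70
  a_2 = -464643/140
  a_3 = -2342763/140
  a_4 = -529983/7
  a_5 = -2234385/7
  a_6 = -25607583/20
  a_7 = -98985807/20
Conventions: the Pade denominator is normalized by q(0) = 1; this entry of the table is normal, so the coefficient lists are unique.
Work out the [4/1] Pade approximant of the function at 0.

The Pade approximant has numerator coefficients [-117/2, -7592301/25445, -103929831/101780, -139528953/50890, -105076845/20356]; denominator coefficients [1, -3065/727].

Taylor coefficients needed (read off): a_0 = -117/2, a_1 = -38151/70, a_2 = -464643/140, a_3 = -2342763/140, a_4 = -529983/7, a_5 = -2234385/7.
Write the denominator as Q(d) = 1 + q1*d. Requiring Q*f - P = O(d^6) with deg P <= 4 kills the coefficients of d^5..d^5 in Q*f:
  d^5: a_5 + q1*a_4 = 0, i.e. -2234385/7 + (-529983/7)*q1 = 0.
Solving this linear system: q1 = -3065/727.
The numerator is Q*f truncated at degree 4: P0 = a_0 = -117/2; P1 = a_1 + q1*a_0 = -7592301/25445; P2 = a_2 + q1*a_1 = -103929831/101780; P3 = a_3 + q1*a_2 = -139528953/50890; P4 = a_4 + q1*a_3 = -105076845/20356.


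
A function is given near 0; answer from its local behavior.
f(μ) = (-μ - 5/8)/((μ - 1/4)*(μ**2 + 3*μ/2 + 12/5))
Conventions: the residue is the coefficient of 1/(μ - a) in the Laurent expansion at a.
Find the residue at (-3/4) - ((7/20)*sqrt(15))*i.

The residue is (35/227) - ((314/4767)*sqrt(15))*i.

The factor μ**2 + 3*μ/2 + 12/5 splits as (μ - a)(μ - a') with a = (-3/4) - ((7/20)*sqrt(15))*i, a' = (-3/4) + ((7/20)*sqrt(15))*i. At the order-1 pole a set g(μ) = (μ - a)*f(μ) = [(-μ - 5/8)/(μ - 1/4)] / (μ - a').
Simple pole: residue = g(a) at a = (-3/4) - ((7/20)*sqrt(15))*i, which is (35/227) - ((314/4767)*sqrt(15))*i.


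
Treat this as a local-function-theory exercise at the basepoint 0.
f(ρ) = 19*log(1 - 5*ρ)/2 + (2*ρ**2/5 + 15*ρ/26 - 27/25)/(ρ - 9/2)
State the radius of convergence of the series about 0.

Denominator factor (ρ - 9/2): pole of order 1 at 9/2, modulus 9/2.
Branch term (19/2)*log(1 - ρ/(1/5)): its argument vanishes at ρ = 1/5, a logarithmic branch point, modulus 1/5.
The radius of convergence is the smallest modulus among the singular points: 1/5.

The radius of convergence is 1/5.


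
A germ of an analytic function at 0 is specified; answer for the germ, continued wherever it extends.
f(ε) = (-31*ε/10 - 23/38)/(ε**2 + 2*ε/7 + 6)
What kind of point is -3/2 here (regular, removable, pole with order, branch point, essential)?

Denominator factors: ε**2 + 2*ε/7 + 6 = 219/28 at ε = -3/2 — none vanishes.
So the germ continues analytically to -3/2.

The point is a regular point.


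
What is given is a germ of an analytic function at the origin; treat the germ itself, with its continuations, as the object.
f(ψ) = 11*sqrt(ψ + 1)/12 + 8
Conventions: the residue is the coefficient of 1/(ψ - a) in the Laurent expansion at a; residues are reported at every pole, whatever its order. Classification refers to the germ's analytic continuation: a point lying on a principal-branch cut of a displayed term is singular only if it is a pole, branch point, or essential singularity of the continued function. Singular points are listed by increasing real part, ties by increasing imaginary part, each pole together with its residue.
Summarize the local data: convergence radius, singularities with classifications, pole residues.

Radius of convergence at 0: 1.
At -1: an algebraic (square-root) branch point.

Branch term (11/12)*sqrt(1 - ψ/(-1)): its argument vanishes at ψ = -1, a square-root branch point, modulus 1.
The radius of convergence is the smallest modulus among the singular points: 1.


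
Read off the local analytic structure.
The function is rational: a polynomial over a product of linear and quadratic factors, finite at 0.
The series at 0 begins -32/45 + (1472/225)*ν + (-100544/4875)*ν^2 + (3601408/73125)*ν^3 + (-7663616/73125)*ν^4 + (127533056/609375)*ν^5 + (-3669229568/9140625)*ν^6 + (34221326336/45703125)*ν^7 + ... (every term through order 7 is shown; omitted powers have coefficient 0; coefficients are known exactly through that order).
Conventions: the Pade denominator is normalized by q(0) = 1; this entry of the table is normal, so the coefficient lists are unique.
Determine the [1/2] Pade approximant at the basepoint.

Taylor coefficients needed (read off): a_0 = -32/45, a_1 = 1472/225, a_2 = -100544/4875, a_3 = 3601408/73125.
Write the denominator as Q(ν) = 1 + q1*ν + q2*ν^2. Requiring Q*f - P = O(ν^4) with deg P <= 1 kills the coefficients of ν^2..ν^3 in Q*f:
  ν^2: a_2 + q1*a_1 + q2*a_0 = 0, i.e. -100544/4875 + (1472/225)*q1 + (-32/45)*q2 = 0.
  ν^3: a_3 + q1*a_2 + q2*a_1 = 0, i.e. 3601408/73125 + (-100544/4875)*q1 + (1472/225)*q2 = 0.
Solving this linear system: q1 = 160526/45205, q2 = 10774082/2938325.
The numerator is Q*f truncated at degree 1: P0 = a_0 = -32/45; P1 = a_1 + q1*a_0 = 544768/135615.

The Pade approximant has numerator coefficients [-32/45, 544768/135615]; denominator coefficients [1, 160526/45205, 10774082/2938325].


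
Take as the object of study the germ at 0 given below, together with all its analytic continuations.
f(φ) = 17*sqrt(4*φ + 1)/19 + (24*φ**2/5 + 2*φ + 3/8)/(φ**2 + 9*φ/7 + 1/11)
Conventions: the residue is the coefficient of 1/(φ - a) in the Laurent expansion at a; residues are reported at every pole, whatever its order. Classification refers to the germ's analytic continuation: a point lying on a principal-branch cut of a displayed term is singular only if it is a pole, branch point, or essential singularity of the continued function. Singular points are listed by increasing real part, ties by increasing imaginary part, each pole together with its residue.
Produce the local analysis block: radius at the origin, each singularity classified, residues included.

Denominator factor (φ**2 + 9*φ/7 + 1/11): discriminant 695/539, real irrational roots -9/14 + (1/154)*sqrt(7645) and -9/14 - (1/154)*sqrt(7645); poles of order 1, moduli 9/14 - (1/154)*sqrt(7645) and 9/14 + (1/154)*sqrt(7645).
Branch term (17/19)*sqrt(1 - φ/(-1/4)): its argument vanishes at φ = -1/4, a square-root branch point, modulus 1/4.
The radius of convergence is the smallest modulus among the singular points: 9/14 - (1/154)*sqrt(7645).
The branch term is analytic at -9/14 - (1/154)*sqrt(7645) and contributes nothing to the residue; only the rational part matters.
The factor φ**2 + 9*φ/7 + 1/11 splits as (φ - a)(φ - a') with a = -9/14 - (1/154)*sqrt(7645), a' = -9/14 + (1/154)*sqrt(7645). At the order-1 pole a set g(φ) = (φ - a)*(rational part) = [24*φ**2/5 + 2*φ + 3/8] / (φ - a').
Simple pole: residue = g(a) at a = -9/14 - (1/154)*sqrt(7645), which is -73/35 - (56493/2140600)*sqrt(7645).
The branch term is analytic at -9/14 + (1/154)*sqrt(7645) and contributes nothing to the residue; only the rational part matters.
The factor φ**2 + 9*φ/7 + 1/11 splits as (φ - a)(φ - a') with a = -9/14 + (1/154)*sqrt(7645), a' = -9/14 - (1/154)*sqrt(7645). At the order-1 pole a set g(φ) = (φ - a)*(rational part) = [24*φ**2/5 + 2*φ + 3/8] / (φ - a').
Simple pole: residue = g(a) at a = -9/14 + (1/154)*sqrt(7645), which is -73/35 + (56493/2140600)*sqrt(7645).
List the singular points by increasing real part (a conjugate pair: the negative imaginary part first).

Radius of convergence at 0: 9/14 - (1/154)*sqrt(7645).
At -9/14 - (1/154)*sqrt(7645): a pole of order 1; residue -73/35 - (56493/2140600)*sqrt(7645).
At -1/4: an algebraic (square-root) branch point.
At -9/14 + (1/154)*sqrt(7645): a pole of order 1; residue -73/35 + (56493/2140600)*sqrt(7645).


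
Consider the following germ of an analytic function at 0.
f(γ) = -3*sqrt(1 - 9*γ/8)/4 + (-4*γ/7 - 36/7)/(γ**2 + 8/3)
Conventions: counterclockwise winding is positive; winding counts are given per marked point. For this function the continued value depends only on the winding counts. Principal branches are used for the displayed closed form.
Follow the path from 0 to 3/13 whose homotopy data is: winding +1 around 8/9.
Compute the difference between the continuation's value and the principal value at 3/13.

Continued minus principal equals (3/104)*sqrt(2002).

The rational part is single-valued and drops out of the difference; each branch term changes only by its own monodromy.
(-3/4)*sqrt(1 - γ/(8/9)): winding +1 is odd, the square root flips sign, contributing -2*(-3/4)*sqrt(1 - (3/13)/(8/9)) = -2*(-3/4)*sqrt(77/104) = (3/104)*sqrt(2002).
Summing the contributions at γ = 3/13 gives (3/104)*sqrt(2002).


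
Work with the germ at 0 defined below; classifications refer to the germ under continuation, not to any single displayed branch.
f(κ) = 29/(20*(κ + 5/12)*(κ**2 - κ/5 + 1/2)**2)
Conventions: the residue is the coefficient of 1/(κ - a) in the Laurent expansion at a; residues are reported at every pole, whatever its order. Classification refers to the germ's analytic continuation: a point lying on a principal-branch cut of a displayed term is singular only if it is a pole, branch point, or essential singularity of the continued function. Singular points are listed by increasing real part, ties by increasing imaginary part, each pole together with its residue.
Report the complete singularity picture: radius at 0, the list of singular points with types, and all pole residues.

Radius of convergence at 0: 5/12.
At -5/12: a pole of order 1; residue 150336/59405.
At (1/10) - (7/10)*i: a pole of order 2; residue (-75168/59405) + (33728682/20375915)*i.
At (1/10) + (7/10)*i: a pole of order 2; residue (-75168/59405) - (33728682/20375915)*i.

Denominator factor (κ**2 - κ/5 + 1/2)^2: discriminant -49/25, complex-conjugate roots (1/10) + (7/10)*i and (1/10) - (7/10)*i; poles of order 2, moduli (1/2)*sqrt(2) and (1/2)*sqrt(2).
Denominator factor (κ + 5/12): pole of order 1 at -5/12, modulus 5/12.
The radius of convergence is the smallest modulus among the singular points: 5/12.
At the order-1 pole -5/12 set g(κ) = (κ - (-5/12))*f(κ) = 29/(20*(κ**2 - κ/5 + 1/2)**2).
Simple pole: residue = g(a) at a = -5/12, which is 150336/59405.
The factor κ**2 - κ/5 + 1/2 splits as (κ - a)(κ - a') with a = (1/10) - (7/10)*i, a' = (1/10) + (7/10)*i. At the order-2 pole a set g(κ) = (κ - a)^2*f(κ) = [29/(20*(κ + 5/12))] / (κ - a')^2.
Order-2 pole: residue = g'(a); g'((1/10) - (7/10)*i) = (-75168/59405) + (33728682/20375915)*i, so the residue is (-75168/59405) + (33728682/20375915)*i.
The factor κ**2 - κ/5 + 1/2 splits as (κ - a)(κ - a') with a = (1/10) + (7/10)*i, a' = (1/10) - (7/10)*i. At the order-2 pole a set g(κ) = (κ - a)^2*f(κ) = [29/(20*(κ + 5/12))] / (κ - a')^2.
Order-2 pole: residue = g'(a); g'((1/10) + (7/10)*i) = (-75168/59405) - (33728682/20375915)*i, so the residue is (-75168/59405) - (33728682/20375915)*i.
List the singular points by increasing real part (a conjugate pair: the negative imaginary part first).


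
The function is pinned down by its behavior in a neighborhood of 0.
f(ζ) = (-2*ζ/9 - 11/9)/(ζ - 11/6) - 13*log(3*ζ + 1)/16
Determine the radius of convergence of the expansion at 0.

The radius of convergence is 1/3.

Denominator factor (ζ - 11/6): pole of order 1 at 11/6, modulus 11/6.
Branch term (-13/16)*log(1 - ζ/(-1/3)): its argument vanishes at ζ = -1/3, a logarithmic branch point, modulus 1/3.
The radius of convergence is the smallest modulus among the singular points: 1/3.


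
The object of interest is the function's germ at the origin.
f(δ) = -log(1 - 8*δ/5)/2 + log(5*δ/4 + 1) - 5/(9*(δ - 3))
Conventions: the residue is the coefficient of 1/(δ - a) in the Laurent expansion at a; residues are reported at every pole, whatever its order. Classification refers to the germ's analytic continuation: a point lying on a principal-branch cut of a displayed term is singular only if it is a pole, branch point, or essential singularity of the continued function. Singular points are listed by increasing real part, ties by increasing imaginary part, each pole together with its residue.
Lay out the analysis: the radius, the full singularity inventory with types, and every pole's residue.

Denominator factor (δ - 3): pole of order 1 at 3, modulus 3.
Branch term (1)*log(1 - δ/(-4/5)): its argument vanishes at δ = -4/5, a logarithmic branch point, modulus 4/5.
Branch term (-1/2)*log(1 - δ/(5/8)): its argument vanishes at δ = 5/8, a logarithmic branch point, modulus 5/8.
The radius of convergence is the smallest modulus among the singular points: 5/8.
The branch terms are analytic at 3 and contribute nothing to the residue; only the rational part matters.
At the order-1 pole 3 set g(δ) = (δ - (3))*(rational part) = -5/9.
Simple pole: residue = g(a) at a = 3, which is -5/9.
List the singular points by increasing real part (a conjugate pair: the negative imaginary part first).

Radius of convergence at 0: 5/8.
At -4/5: a logarithmic branch point.
At 5/8: a logarithmic branch point.
At 3: a pole of order 1; residue -5/9.


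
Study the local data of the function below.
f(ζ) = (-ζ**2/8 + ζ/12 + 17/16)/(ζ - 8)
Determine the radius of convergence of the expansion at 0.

The radius of convergence is 8.

Denominator factor (ζ - 8): pole of order 1 at 8, modulus 8.
The radius of convergence is the smallest modulus among the singular points: 8.


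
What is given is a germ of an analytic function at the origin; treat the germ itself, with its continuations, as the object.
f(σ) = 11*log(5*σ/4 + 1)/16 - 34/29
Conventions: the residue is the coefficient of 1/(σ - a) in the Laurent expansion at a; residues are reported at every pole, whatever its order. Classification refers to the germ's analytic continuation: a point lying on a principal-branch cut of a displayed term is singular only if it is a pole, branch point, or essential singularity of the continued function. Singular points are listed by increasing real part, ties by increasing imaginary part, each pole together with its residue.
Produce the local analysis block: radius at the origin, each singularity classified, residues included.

Radius of convergence at 0: 4/5.
At -4/5: a logarithmic branch point.

Branch term (11/16)*log(1 - σ/(-4/5)): its argument vanishes at σ = -4/5, a logarithmic branch point, modulus 4/5.
The radius of convergence is the smallest modulus among the singular points: 4/5.


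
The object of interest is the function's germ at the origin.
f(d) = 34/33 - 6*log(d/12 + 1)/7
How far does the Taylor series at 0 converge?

The radius of convergence is 12.

Branch term (-6/7)*log(1 - d/(-12)): its argument vanishes at d = -12, a logarithmic branch point, modulus 12.
The radius of convergence is the smallest modulus among the singular points: 12.


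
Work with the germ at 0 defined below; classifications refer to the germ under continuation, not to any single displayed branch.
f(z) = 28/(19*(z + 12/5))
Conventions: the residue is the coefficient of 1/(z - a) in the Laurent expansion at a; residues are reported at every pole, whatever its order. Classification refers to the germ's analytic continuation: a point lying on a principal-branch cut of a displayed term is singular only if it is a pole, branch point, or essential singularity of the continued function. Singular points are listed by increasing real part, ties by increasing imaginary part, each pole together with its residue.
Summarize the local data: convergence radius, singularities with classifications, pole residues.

Denominator factor (z + 12/5): pole of order 1 at -12/5, modulus 12/5.
The radius of convergence is the smallest modulus among the singular points: 12/5.
At the order-1 pole -12/5 set g(z) = (z - (-12/5))*f(z) = 28/19.
Simple pole: residue = g(a) at a = -12/5, which is 28/19.

Radius of convergence at 0: 12/5.
At -12/5: a pole of order 1; residue 28/19.


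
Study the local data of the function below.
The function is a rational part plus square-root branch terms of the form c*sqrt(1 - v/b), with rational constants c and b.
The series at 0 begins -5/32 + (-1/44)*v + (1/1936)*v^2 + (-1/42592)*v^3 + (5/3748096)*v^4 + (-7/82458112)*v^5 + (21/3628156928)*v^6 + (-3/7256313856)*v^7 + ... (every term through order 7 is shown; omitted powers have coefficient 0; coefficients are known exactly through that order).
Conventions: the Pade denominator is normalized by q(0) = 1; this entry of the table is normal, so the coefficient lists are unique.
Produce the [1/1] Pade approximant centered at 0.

The Pade approximant has numerator coefficients [-5/32, -37/1408]; denominator coefficients [1, 1/44].

Taylor coefficients needed (read off): a_0 = -5/32, a_1 = -1/44, a_2 = 1/1936.
Write the denominator as Q(v) = 1 + q1*v. Requiring Q*f - P = O(v^3) with deg P <= 1 kills the coefficients of v^2..v^2 in Q*f:
  v^2: a_2 + q1*a_1 = 0, i.e. 1/1936 + (-1/44)*q1 = 0.
Solving this linear system: q1 = 1/44.
The numerator is Q*f truncated at degree 1: P0 = a_0 = -5/32; P1 = a_1 + q1*a_0 = -37/1408.


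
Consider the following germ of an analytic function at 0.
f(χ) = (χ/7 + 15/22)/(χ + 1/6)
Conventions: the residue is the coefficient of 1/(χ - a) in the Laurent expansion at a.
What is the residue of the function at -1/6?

At the order-1 pole -1/6 set g(χ) = (χ - (-1/6))*f(χ) = χ/7 + 15/22.
Simple pole: residue = g(a) at a = -1/6, which is 152/231.

The residue is 152/231.


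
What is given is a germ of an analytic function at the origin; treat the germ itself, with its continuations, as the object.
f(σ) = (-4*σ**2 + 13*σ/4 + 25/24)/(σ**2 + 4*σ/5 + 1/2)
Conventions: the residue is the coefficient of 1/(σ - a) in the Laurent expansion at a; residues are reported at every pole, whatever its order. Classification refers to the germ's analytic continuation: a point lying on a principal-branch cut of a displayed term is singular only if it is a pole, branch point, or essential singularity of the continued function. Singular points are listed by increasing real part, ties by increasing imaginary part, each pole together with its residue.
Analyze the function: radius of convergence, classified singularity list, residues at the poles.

Denominator factor (σ**2 + 4*σ/5 + 1/2): discriminant -34/25, complex-conjugate roots (-2/5) + ((1/10)*sqrt(34))*i and (-2/5) - ((1/10)*sqrt(34))*i; poles of order 1, moduli (1/2)*sqrt(2) and (1/2)*sqrt(2).
The radius of convergence is the smallest modulus among the singular points: (1/2)*sqrt(2).
The factor σ**2 + 4*σ/5 + 1/2 splits as (σ - a)(σ - a') with a = (-2/5) - ((1/10)*sqrt(34))*i, a' = (-2/5) + ((1/10)*sqrt(34))*i. At the order-1 pole a set g(σ) = (σ - a)*f(σ) = [-4*σ**2 + 13*σ/4 + 25/24] / (σ - a').
Simple pole: residue = g(a) at a = (-2/5) - ((1/10)*sqrt(34))*i, which is (129/40) + ((277/4080)*sqrt(34))*i.
The factor σ**2 + 4*σ/5 + 1/2 splits as (σ - a)(σ - a') with a = (-2/5) + ((1/10)*sqrt(34))*i, a' = (-2/5) - ((1/10)*sqrt(34))*i. At the order-1 pole a set g(σ) = (σ - a)*f(σ) = [-4*σ**2 + 13*σ/4 + 25/24] / (σ - a').
Simple pole: residue = g(a) at a = (-2/5) + ((1/10)*sqrt(34))*i, which is (129/40) - ((277/4080)*sqrt(34))*i.
List the singular points by increasing real part (a conjugate pair: the negative imaginary part first).

Radius of convergence at 0: (1/2)*sqrt(2).
At (-2/5) - ((1/10)*sqrt(34))*i: a pole of order 1; residue (129/40) + ((277/4080)*sqrt(34))*i.
At (-2/5) + ((1/10)*sqrt(34))*i: a pole of order 1; residue (129/40) - ((277/4080)*sqrt(34))*i.
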